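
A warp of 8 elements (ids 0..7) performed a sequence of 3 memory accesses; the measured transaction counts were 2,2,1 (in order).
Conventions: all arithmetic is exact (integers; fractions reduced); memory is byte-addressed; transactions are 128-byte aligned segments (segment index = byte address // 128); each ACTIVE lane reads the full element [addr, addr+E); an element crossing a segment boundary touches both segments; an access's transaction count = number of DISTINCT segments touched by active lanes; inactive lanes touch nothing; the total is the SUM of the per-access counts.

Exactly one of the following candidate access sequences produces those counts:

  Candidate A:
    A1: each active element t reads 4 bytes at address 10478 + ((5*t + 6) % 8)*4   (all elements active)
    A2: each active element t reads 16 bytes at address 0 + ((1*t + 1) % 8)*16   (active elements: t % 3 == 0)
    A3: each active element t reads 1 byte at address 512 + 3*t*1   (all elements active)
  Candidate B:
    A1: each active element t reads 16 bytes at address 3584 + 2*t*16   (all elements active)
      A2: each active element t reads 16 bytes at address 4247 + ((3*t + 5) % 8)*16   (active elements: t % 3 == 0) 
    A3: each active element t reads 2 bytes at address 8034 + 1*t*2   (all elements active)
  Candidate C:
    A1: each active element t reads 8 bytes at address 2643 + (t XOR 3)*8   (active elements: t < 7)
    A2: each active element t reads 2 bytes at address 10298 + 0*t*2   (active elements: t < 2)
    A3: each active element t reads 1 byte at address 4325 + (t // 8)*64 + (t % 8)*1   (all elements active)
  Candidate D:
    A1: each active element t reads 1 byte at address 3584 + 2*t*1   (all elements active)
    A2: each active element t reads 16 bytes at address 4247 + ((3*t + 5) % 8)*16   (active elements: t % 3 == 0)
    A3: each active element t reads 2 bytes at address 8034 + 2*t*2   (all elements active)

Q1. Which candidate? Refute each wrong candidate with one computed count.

A: A2 gives 1 transaction, not 2
C: A2 gives 1 transaction, not 2
D: A1 gives 1 transaction, not 2
B: all counts match (2,2,1)

Answer: B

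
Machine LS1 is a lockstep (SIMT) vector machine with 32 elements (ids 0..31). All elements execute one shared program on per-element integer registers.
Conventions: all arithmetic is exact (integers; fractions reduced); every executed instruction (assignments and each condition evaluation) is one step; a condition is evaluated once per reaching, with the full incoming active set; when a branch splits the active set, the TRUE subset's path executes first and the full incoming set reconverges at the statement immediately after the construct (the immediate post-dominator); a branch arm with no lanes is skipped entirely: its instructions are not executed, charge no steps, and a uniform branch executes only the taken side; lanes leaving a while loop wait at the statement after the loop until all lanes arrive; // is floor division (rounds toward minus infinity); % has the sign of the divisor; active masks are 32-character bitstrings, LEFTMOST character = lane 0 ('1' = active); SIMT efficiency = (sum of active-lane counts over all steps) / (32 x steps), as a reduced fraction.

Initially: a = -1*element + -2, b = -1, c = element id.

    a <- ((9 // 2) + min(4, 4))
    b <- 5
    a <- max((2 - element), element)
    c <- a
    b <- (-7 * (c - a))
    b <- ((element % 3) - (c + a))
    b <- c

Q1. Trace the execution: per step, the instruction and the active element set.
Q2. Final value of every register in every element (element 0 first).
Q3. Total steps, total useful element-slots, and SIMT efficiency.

step 0: a <- ((9 // 2) + min(4, 4))  11111111111111111111111111111111
step 1: b <- 5                       11111111111111111111111111111111
step 2: a <- max((2 - element), element) 11111111111111111111111111111111
step 3: c <- a                       11111111111111111111111111111111
step 4: b <- (-7 * (c - a))          11111111111111111111111111111111
step 5: b <- ((element % 3) - (c + a)) 11111111111111111111111111111111
step 6: b <- c                       11111111111111111111111111111111

Answer: 7 steps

a: 2,1,2,3,4,5,6,7,8,9,10,11,12,13,14,15,16,17,18,19,20,21,22,23,24,25,26,27,28,29,30,31
b: 2,1,2,3,4,5,6,7,8,9,10,11,12,13,14,15,16,17,18,19,20,21,22,23,24,25,26,27,28,29,30,31
c: 2,1,2,3,4,5,6,7,8,9,10,11,12,13,14,15,16,17,18,19,20,21,22,23,24,25,26,27,28,29,30,31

steps = 7; useful = 224; efficiency = 224/224 = 1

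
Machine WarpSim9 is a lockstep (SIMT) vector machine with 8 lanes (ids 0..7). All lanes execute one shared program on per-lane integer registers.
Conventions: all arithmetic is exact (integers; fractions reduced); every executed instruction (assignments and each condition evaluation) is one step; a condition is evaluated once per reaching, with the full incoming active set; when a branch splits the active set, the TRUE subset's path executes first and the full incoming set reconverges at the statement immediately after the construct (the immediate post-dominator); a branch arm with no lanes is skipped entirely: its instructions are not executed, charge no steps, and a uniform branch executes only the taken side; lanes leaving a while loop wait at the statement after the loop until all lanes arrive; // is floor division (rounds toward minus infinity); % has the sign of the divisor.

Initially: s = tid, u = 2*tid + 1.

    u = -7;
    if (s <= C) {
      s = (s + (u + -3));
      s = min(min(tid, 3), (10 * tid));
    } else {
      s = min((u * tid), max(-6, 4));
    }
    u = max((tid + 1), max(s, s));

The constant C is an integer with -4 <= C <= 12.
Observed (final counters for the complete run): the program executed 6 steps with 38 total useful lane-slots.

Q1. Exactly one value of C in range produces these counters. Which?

Answer: C = 5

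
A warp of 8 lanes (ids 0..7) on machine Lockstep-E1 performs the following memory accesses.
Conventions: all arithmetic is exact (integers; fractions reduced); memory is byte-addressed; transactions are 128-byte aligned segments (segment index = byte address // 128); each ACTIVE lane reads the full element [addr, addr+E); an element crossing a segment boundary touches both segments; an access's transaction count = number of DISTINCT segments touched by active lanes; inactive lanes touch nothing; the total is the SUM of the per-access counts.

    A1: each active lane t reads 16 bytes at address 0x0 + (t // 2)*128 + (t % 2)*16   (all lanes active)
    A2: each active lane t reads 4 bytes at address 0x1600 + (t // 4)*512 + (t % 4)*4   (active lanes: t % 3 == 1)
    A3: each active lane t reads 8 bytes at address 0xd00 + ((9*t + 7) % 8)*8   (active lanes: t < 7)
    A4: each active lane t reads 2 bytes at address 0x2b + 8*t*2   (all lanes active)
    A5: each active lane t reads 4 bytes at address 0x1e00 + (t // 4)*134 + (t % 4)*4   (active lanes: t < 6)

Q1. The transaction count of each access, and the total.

A1: 4 transactions
A2: 2 transactions
A3: 1 transaction
A4: 2 transactions
A5: 2 transactions

Answer: 4,2,1,2,2; total 11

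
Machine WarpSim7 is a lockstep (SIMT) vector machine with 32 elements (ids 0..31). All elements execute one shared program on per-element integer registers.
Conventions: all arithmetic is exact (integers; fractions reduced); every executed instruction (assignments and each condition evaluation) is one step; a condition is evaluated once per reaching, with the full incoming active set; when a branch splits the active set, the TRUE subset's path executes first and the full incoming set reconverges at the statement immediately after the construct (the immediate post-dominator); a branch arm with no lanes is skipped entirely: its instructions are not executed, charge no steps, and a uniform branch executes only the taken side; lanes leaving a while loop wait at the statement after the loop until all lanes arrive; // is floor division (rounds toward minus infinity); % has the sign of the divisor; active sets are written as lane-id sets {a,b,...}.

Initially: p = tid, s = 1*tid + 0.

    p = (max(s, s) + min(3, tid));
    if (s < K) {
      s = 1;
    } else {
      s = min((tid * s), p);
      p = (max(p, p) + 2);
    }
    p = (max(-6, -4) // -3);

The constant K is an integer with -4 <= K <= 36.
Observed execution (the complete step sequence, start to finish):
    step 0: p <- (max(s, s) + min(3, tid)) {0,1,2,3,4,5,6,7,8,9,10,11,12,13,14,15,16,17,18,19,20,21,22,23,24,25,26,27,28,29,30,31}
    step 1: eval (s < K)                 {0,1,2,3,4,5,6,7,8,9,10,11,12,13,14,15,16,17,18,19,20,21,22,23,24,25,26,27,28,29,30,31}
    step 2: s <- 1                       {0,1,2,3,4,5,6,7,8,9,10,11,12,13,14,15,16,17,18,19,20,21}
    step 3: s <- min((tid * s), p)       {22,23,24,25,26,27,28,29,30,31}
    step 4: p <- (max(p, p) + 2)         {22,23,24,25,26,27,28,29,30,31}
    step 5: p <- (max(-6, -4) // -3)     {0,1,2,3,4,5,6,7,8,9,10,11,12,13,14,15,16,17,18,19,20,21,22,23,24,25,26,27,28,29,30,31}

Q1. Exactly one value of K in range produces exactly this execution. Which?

Answer: K = 22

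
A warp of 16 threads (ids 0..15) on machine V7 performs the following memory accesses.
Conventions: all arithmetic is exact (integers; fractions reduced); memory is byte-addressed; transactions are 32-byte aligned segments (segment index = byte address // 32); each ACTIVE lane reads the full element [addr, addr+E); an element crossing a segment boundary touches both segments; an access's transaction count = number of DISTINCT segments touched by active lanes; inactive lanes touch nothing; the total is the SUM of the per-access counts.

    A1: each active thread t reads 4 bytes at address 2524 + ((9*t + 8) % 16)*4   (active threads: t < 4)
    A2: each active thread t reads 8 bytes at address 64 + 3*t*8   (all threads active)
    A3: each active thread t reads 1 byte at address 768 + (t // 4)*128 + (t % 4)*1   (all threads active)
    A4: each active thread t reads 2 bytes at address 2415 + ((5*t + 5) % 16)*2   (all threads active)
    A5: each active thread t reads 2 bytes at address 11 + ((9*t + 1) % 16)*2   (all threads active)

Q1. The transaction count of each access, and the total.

A1: 2 transactions
A2: 12 transactions
A3: 4 transactions
A4: 2 transactions
A5: 2 transactions

Answer: 2,12,4,2,2; total 22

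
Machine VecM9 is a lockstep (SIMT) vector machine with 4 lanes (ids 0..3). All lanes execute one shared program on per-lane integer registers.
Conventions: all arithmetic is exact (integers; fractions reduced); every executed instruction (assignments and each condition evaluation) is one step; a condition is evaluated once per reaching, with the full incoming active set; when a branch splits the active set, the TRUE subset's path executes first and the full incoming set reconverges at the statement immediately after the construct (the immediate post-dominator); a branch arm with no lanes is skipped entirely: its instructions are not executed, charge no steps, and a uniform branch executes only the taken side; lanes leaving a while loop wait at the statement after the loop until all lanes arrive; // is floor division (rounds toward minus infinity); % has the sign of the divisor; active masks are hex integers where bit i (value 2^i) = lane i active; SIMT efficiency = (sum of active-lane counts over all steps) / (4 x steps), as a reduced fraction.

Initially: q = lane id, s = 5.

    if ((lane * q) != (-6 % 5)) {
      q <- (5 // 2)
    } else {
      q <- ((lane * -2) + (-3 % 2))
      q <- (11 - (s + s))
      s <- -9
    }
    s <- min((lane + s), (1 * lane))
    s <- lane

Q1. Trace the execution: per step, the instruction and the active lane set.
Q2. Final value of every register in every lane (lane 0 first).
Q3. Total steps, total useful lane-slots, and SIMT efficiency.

step 0: eval ((lane * q) != (-6 % 5)) 0xf
step 1: q <- (5 // 2)                0xb
step 2: q <- ((lane * -2) + (-3 % 2)) 0x4
step 3: q <- (11 - (s + s))          0x4
step 4: s <- -9                      0x4
step 5: s <- min((lane + s), (1 * lane)) 0xf
step 6: s <- lane                    0xf

Answer: 7 steps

q: 2,2,1,2
s: 0,1,2,3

steps = 7; useful = 18; efficiency = 18/28 = 9/14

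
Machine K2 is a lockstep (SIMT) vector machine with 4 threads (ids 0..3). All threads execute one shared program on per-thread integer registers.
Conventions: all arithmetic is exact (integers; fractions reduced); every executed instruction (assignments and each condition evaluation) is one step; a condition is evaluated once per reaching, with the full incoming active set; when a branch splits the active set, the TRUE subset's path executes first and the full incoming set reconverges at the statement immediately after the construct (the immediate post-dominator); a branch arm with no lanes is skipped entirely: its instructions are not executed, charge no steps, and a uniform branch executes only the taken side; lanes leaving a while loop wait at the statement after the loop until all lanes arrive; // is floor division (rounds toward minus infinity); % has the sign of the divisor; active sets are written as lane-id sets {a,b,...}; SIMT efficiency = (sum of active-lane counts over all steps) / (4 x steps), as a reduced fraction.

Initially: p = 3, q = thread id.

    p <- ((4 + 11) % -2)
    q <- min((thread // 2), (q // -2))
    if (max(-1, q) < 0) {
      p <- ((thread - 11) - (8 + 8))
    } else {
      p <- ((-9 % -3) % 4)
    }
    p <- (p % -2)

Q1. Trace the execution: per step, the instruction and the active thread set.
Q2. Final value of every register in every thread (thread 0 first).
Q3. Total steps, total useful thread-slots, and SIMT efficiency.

step 0: p <- ((4 + 11) % -2)         {0,1,2,3}
step 1: q <- min((thread // 2), (q // -2)) {0,1,2,3}
step 2: eval (max(-1, q) < 0)        {0,1,2,3}
step 3: p <- ((thread - 11) - (8 + 8)) {1,2,3}
step 4: p <- ((-9 % -3) % 4)         {0}
step 5: p <- (p % -2)                {0,1,2,3}

Answer: 6 steps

p: 0,0,-1,0
q: 0,-1,-1,-2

steps = 6; useful = 20; efficiency = 20/24 = 5/6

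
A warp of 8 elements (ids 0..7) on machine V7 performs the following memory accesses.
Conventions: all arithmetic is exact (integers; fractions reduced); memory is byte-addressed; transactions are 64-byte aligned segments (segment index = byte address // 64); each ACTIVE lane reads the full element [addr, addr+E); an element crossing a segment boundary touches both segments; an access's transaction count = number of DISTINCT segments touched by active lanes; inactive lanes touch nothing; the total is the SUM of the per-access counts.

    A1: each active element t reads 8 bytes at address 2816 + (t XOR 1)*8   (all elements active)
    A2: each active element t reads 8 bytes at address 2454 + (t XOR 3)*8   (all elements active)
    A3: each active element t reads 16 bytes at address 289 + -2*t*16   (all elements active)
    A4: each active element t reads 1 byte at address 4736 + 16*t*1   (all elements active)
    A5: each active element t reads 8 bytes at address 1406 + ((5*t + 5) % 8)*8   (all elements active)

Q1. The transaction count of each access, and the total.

A1: 1 transaction
A2: 2 transactions
A3: 4 transactions
A4: 2 transactions
A5: 2 transactions

Answer: 1,2,4,2,2; total 11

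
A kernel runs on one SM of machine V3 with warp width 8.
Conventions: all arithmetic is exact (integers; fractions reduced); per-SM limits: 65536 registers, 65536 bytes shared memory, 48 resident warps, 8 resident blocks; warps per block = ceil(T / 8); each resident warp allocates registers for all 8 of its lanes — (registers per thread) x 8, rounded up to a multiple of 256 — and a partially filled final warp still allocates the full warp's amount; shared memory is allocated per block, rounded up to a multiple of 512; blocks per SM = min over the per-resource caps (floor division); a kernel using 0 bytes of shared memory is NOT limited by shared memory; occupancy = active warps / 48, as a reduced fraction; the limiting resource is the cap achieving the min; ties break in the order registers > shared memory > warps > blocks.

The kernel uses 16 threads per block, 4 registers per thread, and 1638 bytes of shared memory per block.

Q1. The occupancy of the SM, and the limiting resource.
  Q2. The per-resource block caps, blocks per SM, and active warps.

Answer: occupancy 1/3, limited by blocks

registers: 128 blocks
shared memory: 32 blocks
warps: 24 blocks
blocks: 8 blocks

Answer: 8 blocks, 16 active warps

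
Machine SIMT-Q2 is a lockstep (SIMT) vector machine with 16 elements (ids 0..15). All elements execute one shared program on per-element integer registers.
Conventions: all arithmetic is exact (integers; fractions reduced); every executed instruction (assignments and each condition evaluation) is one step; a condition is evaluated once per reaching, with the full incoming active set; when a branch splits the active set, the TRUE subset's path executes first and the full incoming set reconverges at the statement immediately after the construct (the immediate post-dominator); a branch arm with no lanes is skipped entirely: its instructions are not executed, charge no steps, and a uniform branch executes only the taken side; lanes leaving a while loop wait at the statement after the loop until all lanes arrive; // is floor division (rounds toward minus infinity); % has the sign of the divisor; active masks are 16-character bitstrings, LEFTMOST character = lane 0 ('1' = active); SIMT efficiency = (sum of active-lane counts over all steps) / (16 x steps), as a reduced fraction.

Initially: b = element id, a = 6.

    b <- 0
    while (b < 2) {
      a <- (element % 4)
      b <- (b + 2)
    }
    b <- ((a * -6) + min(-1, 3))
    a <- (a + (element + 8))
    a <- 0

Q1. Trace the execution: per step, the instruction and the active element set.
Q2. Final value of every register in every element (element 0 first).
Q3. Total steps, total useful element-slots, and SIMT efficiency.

step 0: b <- 0                       1111111111111111
step 1: eval (b < 2)                 1111111111111111
step 2: a <- (element % 4)           1111111111111111
step 3: b <- (b + 2)                 1111111111111111
step 4: eval (b < 2)                 1111111111111111
step 5: b <- ((a * -6) + min(-1, 3)) 1111111111111111
step 6: a <- (a + (element + 8))     1111111111111111
step 7: a <- 0                       1111111111111111

Answer: 8 steps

b: -1,-7,-13,-19,-1,-7,-13,-19,-1,-7,-13,-19,-1,-7,-13,-19
a: 0,0,0,0,0,0,0,0,0,0,0,0,0,0,0,0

steps = 8; useful = 128; efficiency = 128/128 = 1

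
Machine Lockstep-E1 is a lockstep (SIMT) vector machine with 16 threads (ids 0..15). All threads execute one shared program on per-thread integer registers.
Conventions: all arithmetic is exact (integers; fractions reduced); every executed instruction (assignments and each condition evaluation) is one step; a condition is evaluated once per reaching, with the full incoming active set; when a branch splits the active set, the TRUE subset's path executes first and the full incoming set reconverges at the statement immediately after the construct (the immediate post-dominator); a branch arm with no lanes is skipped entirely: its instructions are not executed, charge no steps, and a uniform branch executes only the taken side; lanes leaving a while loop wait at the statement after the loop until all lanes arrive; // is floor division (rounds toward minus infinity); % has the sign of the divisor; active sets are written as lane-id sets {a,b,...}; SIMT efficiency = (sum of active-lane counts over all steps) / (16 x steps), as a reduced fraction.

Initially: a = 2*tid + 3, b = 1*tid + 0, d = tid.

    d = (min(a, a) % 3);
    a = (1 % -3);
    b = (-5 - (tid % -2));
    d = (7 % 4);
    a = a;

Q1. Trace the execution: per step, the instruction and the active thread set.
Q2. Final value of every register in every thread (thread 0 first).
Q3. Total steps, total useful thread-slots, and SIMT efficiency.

step 0: d <- (min(a, a) % 3)         {0,1,2,3,4,5,6,7,8,9,10,11,12,13,14,15}
step 1: a <- (1 % -3)                {0,1,2,3,4,5,6,7,8,9,10,11,12,13,14,15}
step 2: b <- (-5 - (tid % -2))       {0,1,2,3,4,5,6,7,8,9,10,11,12,13,14,15}
step 3: d <- (7 % 4)                 {0,1,2,3,4,5,6,7,8,9,10,11,12,13,14,15}
step 4: a <- a                       {0,1,2,3,4,5,6,7,8,9,10,11,12,13,14,15}

Answer: 5 steps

a: -2,-2,-2,-2,-2,-2,-2,-2,-2,-2,-2,-2,-2,-2,-2,-2
b: -5,-4,-5,-4,-5,-4,-5,-4,-5,-4,-5,-4,-5,-4,-5,-4
d: 3,3,3,3,3,3,3,3,3,3,3,3,3,3,3,3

steps = 5; useful = 80; efficiency = 80/80 = 1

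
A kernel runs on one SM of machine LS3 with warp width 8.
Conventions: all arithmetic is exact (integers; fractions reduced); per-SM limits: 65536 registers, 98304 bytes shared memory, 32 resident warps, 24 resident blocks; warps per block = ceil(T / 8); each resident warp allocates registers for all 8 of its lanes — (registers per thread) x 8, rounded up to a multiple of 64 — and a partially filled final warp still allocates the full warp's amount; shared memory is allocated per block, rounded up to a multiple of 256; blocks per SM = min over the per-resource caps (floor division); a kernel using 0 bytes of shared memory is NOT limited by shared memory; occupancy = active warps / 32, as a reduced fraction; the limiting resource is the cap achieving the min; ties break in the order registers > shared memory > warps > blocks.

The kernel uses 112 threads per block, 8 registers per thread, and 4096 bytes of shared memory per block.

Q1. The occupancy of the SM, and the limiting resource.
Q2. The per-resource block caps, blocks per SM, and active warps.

Answer: occupancy 7/8, limited by warps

registers: 73 blocks
shared memory: 24 blocks
warps: 2 blocks
blocks: 24 blocks

Answer: 2 blocks, 28 active warps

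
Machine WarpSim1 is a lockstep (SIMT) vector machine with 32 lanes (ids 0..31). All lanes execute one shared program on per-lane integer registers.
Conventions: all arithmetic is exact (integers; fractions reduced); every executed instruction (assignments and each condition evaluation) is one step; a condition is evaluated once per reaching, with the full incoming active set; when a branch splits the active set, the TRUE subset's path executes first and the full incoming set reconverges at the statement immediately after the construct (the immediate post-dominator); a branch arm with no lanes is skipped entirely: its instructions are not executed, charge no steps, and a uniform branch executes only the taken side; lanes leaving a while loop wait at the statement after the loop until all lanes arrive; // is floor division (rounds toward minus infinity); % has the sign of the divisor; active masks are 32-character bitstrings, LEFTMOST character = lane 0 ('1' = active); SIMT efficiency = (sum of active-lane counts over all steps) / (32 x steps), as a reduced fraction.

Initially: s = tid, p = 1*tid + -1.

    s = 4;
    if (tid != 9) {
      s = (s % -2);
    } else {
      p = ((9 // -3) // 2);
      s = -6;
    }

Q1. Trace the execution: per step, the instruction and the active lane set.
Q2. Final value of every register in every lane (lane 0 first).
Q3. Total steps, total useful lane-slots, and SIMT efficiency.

step 0: s <- 4                       11111111111111111111111111111111
step 1: eval (tid != 9)              11111111111111111111111111111111
step 2: s <- (s % -2)                11111111101111111111111111111111
step 3: p <- ((9 // -3) // 2)        00000000010000000000000000000000
step 4: s <- -6                      00000000010000000000000000000000

Answer: 5 steps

s: 0,0,0,0,0,0,0,0,0,-6,0,0,0,0,0,0,0,0,0,0,0,0,0,0,0,0,0,0,0,0,0,0
p: -1,0,1,2,3,4,5,6,7,-2,9,10,11,12,13,14,15,16,17,18,19,20,21,22,23,24,25,26,27,28,29,30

steps = 5; useful = 97; efficiency = 97/160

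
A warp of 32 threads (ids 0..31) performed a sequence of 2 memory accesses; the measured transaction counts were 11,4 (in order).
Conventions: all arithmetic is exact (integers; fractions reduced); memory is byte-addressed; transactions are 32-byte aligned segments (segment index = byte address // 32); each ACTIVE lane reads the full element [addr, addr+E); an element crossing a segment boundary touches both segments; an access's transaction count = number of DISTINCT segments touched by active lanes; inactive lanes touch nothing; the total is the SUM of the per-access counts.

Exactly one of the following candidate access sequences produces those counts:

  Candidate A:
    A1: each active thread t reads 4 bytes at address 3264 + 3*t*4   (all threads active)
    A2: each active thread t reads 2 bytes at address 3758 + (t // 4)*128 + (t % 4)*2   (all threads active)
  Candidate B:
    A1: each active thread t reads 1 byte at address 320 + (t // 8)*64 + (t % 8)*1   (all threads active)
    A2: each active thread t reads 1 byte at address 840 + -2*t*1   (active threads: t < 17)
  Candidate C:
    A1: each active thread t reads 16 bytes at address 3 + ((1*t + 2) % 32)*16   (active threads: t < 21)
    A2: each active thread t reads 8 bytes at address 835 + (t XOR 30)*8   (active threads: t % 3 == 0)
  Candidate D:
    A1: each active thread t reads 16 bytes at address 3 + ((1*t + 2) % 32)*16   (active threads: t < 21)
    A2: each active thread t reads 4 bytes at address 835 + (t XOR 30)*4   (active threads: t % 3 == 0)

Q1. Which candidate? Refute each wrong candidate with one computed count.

A: A1 gives 12 transactions, not 11
B: A1 gives 4 transactions, not 11
C: A2 gives 8 transactions, not 4
D: all counts match (11,4)

Answer: D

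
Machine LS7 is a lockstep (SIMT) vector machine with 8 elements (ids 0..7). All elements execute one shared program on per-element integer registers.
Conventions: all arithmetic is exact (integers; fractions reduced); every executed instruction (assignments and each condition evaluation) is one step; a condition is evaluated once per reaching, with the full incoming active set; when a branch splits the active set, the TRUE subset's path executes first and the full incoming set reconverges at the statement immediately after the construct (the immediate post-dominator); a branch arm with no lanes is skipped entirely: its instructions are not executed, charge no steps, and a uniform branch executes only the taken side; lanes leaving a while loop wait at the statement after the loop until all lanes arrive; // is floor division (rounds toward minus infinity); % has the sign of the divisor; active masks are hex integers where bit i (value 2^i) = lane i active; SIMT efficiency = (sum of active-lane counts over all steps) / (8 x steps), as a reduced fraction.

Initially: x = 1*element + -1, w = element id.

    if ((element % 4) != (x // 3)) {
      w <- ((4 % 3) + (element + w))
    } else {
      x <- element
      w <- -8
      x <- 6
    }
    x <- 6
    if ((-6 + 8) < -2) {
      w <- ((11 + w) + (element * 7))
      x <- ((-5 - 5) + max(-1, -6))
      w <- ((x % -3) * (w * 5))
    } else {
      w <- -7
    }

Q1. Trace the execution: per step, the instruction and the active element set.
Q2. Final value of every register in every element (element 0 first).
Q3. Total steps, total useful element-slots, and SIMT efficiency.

step 0: eval ((element % 4) != (x // 3)) 0xff
step 1: w <- ((4 % 3) + (element + w)) 0xdf
step 2: x <- element                 0x20
step 3: w <- -8                      0x20
step 4: x <- 6                       0x20
step 5: x <- 6                       0xff
step 6: eval ((-6 + 8) < -2)         0xff
step 7: w <- -7                      0xff

Answer: 8 steps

x: 6,6,6,6,6,6,6,6
w: -7,-7,-7,-7,-7,-7,-7,-7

steps = 8; useful = 42; efficiency = 42/64 = 21/32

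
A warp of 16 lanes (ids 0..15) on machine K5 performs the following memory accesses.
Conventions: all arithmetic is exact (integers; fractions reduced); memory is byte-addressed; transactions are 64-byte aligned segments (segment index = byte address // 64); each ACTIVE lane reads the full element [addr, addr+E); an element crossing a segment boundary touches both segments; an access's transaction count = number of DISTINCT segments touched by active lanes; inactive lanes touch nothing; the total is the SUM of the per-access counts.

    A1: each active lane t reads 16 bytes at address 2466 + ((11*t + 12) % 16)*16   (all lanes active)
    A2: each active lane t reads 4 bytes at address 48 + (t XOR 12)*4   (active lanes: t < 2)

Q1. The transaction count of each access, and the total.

A1: 5 transactions
A2: 1 transaction

Answer: 5,1; total 6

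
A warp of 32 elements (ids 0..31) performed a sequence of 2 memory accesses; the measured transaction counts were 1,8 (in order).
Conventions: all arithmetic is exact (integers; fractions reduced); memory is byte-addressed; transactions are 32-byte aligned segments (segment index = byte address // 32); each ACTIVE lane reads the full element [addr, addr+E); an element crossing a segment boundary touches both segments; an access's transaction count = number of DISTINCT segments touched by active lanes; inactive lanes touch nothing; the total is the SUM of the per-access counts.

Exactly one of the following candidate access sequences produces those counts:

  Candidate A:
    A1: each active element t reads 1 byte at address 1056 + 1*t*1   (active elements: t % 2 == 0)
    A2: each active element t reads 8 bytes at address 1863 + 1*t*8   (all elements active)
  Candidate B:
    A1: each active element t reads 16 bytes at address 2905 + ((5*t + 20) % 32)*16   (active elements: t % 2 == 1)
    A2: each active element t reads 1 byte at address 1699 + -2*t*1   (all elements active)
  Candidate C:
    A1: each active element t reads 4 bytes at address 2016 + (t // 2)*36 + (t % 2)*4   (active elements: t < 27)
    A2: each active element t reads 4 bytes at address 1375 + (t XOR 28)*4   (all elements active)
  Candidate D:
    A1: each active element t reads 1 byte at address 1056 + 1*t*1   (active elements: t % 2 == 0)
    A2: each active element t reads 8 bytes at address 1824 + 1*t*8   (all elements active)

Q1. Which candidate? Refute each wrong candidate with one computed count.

A: A2 gives 9 transactions, not 8
B: A1 gives 16 transactions, not 1
C: A1 gives 15 transactions, not 1
D: all counts match (1,8)

Answer: D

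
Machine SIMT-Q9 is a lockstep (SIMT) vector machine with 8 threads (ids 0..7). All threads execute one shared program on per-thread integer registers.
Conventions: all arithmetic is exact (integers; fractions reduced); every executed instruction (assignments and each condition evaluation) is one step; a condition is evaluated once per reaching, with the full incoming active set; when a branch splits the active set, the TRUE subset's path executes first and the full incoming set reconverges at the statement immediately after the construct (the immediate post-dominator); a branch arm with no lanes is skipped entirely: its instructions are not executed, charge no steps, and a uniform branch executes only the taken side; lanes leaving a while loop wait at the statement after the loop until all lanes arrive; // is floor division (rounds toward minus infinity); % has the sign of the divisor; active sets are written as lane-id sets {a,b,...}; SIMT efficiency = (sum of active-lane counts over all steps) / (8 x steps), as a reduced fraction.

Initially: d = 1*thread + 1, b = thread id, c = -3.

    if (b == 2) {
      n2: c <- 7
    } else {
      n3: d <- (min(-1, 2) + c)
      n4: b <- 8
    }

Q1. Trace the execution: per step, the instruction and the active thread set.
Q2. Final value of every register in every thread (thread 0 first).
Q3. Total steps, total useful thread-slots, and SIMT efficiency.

step 0: eval (b == 2)                {0,1,2,3,4,5,6,7}
step 1: c <- 7                       {2}
step 2: d <- (min(-1, 2) + c)        {0,1,3,4,5,6,7}
step 3: b <- 8                       {0,1,3,4,5,6,7}

Answer: 4 steps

d: -4,-4,3,-4,-4,-4,-4,-4
b: 8,8,2,8,8,8,8,8
c: -3,-3,7,-3,-3,-3,-3,-3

steps = 4; useful = 23; efficiency = 23/32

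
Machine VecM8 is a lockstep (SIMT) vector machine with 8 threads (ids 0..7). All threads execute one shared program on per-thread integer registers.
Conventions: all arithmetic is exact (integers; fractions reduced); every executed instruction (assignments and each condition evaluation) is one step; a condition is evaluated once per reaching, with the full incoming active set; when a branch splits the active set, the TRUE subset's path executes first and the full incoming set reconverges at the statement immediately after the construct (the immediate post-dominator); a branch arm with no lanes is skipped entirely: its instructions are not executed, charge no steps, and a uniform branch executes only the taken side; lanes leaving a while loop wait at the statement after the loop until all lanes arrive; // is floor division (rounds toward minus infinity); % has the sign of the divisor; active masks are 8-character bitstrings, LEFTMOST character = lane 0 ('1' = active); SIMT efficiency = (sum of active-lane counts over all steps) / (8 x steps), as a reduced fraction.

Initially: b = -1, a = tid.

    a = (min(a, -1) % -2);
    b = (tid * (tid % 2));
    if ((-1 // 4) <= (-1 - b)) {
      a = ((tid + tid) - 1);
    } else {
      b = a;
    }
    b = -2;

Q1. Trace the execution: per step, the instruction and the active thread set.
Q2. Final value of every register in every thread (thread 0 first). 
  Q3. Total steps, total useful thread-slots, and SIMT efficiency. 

step 0: a <- (min(a, -1) % -2)       11111111
step 1: b <- (tid * (tid % 2))       11111111
step 2: eval ((-1 // 4) <= (-1 - b)) 11111111
step 3: a <- ((tid + tid) - 1)       10101010
step 4: b <- a                       01010101
step 5: b <- -2                      11111111

Answer: 6 steps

b: -2,-2,-2,-2,-2,-2,-2,-2
a: -1,-1,3,-1,7,-1,11,-1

steps = 6; useful = 40; efficiency = 40/48 = 5/6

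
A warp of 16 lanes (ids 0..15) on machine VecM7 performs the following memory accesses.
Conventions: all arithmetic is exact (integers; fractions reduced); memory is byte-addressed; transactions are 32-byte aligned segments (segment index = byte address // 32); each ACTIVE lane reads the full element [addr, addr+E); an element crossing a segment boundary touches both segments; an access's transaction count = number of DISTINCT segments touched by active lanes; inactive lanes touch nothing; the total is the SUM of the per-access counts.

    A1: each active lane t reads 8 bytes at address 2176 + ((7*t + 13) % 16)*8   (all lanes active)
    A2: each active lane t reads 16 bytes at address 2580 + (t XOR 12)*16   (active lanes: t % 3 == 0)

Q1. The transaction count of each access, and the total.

A1: 4 transactions
A2: 8 transactions

Answer: 4,8; total 12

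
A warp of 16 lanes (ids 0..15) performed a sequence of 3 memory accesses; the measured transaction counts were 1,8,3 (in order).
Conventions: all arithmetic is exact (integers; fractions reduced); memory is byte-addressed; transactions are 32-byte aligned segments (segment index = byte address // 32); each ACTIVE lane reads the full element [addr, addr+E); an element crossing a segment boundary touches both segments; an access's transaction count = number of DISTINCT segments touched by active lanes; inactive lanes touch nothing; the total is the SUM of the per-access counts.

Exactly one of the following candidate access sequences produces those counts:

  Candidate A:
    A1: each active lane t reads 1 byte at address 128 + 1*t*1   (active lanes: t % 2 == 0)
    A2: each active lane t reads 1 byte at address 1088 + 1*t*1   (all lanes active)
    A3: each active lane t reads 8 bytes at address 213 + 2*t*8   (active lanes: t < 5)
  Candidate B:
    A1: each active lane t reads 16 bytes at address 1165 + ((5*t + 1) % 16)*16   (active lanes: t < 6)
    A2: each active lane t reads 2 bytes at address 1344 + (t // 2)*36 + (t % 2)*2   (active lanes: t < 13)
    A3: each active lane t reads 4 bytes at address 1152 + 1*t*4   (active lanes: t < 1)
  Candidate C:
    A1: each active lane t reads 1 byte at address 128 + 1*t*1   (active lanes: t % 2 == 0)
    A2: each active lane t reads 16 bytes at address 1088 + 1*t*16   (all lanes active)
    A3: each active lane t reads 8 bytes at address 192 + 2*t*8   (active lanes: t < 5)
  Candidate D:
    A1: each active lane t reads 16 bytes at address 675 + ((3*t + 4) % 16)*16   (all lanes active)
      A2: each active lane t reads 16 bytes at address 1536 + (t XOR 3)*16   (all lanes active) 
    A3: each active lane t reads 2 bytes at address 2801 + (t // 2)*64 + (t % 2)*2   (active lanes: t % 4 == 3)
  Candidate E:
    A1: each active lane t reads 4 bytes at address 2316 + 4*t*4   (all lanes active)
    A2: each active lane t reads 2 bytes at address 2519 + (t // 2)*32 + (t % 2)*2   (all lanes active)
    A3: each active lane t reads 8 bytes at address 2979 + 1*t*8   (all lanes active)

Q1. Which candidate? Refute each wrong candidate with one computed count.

A: A2 gives 1 transaction, not 8
B: A1 gives 6 transactions, not 1
D: A1 gives 9 transactions, not 1
E: A1 gives 8 transactions, not 1
C: all counts match (1,8,3)

Answer: C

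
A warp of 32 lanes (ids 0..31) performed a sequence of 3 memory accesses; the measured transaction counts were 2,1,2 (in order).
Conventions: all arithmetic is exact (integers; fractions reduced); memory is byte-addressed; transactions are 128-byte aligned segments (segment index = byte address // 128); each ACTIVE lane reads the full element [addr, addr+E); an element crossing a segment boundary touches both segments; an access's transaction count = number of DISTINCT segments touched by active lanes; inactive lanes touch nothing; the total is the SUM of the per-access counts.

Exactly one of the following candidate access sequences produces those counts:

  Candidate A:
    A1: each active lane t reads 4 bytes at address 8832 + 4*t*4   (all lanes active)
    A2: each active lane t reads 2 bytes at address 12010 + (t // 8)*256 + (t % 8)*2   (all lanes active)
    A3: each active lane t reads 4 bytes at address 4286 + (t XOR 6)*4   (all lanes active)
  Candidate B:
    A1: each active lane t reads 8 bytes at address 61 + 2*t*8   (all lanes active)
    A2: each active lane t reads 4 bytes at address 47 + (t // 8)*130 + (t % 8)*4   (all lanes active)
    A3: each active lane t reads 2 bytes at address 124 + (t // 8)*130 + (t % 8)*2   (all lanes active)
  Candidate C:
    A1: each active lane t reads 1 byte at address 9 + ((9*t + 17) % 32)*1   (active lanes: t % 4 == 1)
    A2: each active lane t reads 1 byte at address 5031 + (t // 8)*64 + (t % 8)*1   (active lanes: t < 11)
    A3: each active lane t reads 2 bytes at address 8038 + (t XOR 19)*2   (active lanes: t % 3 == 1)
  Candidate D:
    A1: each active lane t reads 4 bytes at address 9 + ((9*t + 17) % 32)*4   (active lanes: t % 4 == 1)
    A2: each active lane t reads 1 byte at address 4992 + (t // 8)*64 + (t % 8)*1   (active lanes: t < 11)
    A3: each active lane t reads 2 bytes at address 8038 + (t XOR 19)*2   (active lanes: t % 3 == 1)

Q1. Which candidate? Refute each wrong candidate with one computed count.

A: A1 gives 4 transactions, not 2
B: A1 gives 5 transactions, not 2
C: A1 gives 1 transaction, not 2
D: all counts match (2,1,2)

Answer: D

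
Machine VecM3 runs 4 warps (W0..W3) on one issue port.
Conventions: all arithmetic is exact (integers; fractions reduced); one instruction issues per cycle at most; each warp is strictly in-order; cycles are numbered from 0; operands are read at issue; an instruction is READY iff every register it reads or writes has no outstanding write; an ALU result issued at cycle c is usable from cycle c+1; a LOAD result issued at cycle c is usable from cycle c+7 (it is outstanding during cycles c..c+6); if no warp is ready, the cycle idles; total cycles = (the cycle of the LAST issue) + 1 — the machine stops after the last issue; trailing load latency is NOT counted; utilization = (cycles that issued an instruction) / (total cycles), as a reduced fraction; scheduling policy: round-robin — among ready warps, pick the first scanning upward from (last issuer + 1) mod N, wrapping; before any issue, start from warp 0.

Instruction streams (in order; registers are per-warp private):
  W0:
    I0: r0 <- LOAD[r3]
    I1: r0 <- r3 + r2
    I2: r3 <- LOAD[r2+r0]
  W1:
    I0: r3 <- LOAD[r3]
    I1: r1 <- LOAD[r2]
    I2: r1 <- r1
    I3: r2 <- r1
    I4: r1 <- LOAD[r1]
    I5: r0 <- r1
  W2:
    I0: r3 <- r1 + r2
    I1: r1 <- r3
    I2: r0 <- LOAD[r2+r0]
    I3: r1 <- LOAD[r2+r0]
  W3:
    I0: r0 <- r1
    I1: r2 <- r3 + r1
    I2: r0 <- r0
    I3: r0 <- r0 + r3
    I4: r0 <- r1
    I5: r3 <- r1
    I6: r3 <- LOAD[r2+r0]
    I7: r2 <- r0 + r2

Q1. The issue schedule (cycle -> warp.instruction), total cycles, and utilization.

cycle 0: W0.I0
cycle 1: W1.I0
cycle 2: W2.I0
cycle 3: W3.I0
cycle 4: W1.I1
cycle 5: W2.I1
cycle 6: W3.I1
cycle 7: W0.I1
cycle 8: W2.I2
cycle 9: W3.I2
cycle 10: W0.I2
cycle 11: W1.I2
cycle 12: W3.I3
cycle 13: W1.I3
cycle 14: W3.I4
cycle 15: W1.I4
cycle 16: W2.I3
cycle 17: W3.I5
cycle 18: W3.I6
cycle 19: W3.I7
cycle 20: idle
cycle 21: idle
cycle 22: W1.I5

Answer: 23 cycles, utilization 21/23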